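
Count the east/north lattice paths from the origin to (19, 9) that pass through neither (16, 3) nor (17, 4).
Number of paths = 6740517

Inclusion–exclusion. Total paths: C(28, 19) = 6906900. Through P₁: C(19, 16)·C(9, 3) = 81396. Through P₂: C(21, 17)·C(7, 2) = 125685. Since P₁ is strictly southwest of P₂, a monotone path through both must visit P₁ then P₂; paths through both = C(19, 16)·C(2, 1)·C(7, 2) = 40698. Avoid both = 6906900 − 81396 − 125685 + 40698 = 6740517.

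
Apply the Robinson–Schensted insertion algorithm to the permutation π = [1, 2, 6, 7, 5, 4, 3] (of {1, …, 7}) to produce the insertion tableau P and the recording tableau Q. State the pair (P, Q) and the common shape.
P = [1, 2, 3, 7] / [4] / [5] / [6];  Q = [1, 2, 3, 4] / [5] / [6] / [7];  common shape = (4, 1, 1, 1)

Row-insert the values π_1, π_2, … into P one at a time, bumping the leftmost entry strictly greater than the inserted value down to the next row. The recording tableau Q records, in position (i, j), the step at which that cell was added to P.
  Insert 1 (step 1): P = [1];  Q = [1]
  Insert 2 (step 2): P = [1, 2];  Q = [1, 2]
  Insert 6 (step 3): P = [1, 2, 6];  Q = [1, 2, 3]
  Insert 7 (step 4): P = [1, 2, 6, 7];  Q = [1, 2, 3, 4]
  Insert 5 (step 5): P = [1, 2, 5, 7] / [6];  Q = [1, 2, 3, 4] / [5]
  Insert 4 (step 6): P = [1, 2, 4, 7] / [5] / [6];  Q = [1, 2, 3, 4] / [5] / [6]
  Insert 3 (step 7): P = [1, 2, 3, 7] / [4] / [5] / [6];  Q = [1, 2, 3, 4] / [5] / [6] / [7]
Final shape: (4, 1, 1, 1).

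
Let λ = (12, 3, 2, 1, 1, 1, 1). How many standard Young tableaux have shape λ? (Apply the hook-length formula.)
# SYT of shape (12, 3, 2, 1, 1, 1, 1) = 15827000

Hook-length formula: f^λ = n! / Π hook(c), product over all cells c of the Young diagram. For λ = (12, 3, 2, 1, 1, 1, 1), n = 21 boxes. Hook lengths by row (left-to-right, top-to-bottom): [18, 13, 11, 9, 8, 7, 6, 5, 4, 3, 2, 1]; [8, 3, 1]; [6, 1]; [4]; [3]; [2]; [1]. Product of hooks = 3228087582720. So f^λ = 21! / 3228087582720 = 51090942171709440000 / 3228087582720 = 15827000.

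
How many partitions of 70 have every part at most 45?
p(70, parts ≤ 45) = 4080630

Use the recurrence p(n, m) = p(n, m−1) + p(n−m, m): either the largest part is < m (count p(n, m−1)) or the largest part is exactly m (remove one copy of m, count p(n−m, m)). With p(0, ·) = 1 this gives p(70, parts ≤ 45) = 4080630. (By conjugating Young diagrams, this also counts partitions of 70 into at most 45 parts.)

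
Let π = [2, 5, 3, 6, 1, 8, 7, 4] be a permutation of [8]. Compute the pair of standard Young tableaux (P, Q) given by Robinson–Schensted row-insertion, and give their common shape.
P = [1, 3, 4, 7] / [2, 6] / [5, 8];  Q = [1, 2, 4, 6] / [3, 7] / [5, 8];  common shape = (4, 2, 2)

Row-insert the values π_1, π_2, … into P one at a time, bumping the leftmost entry strictly greater than the inserted value down to the next row. The recording tableau Q records, in position (i, j), the step at which that cell was added to P.
  Insert 2 (step 1): P = [2];  Q = [1]
  Insert 5 (step 2): P = [2, 5];  Q = [1, 2]
  Insert 3 (step 3): P = [2, 3] / [5];  Q = [1, 2] / [3]
  Insert 6 (step 4): P = [2, 3, 6] / [5];  Q = [1, 2, 4] / [3]
  Insert 1 (step 5): P = [1, 3, 6] / [2] / [5];  Q = [1, 2, 4] / [3] / [5]
  Insert 8 (step 6): P = [1, 3, 6, 8] / [2] / [5];  Q = [1, 2, 4, 6] / [3] / [5]
  Insert 7 (step 7): P = [1, 3, 6, 7] / [2, 8] / [5];  Q = [1, 2, 4, 6] / [3, 7] / [5]
  Insert 4 (step 8): P = [1, 3, 4, 7] / [2, 6] / [5, 8];  Q = [1, 2, 4, 6] / [3, 7] / [5, 8]
Final shape: (4, 2, 2).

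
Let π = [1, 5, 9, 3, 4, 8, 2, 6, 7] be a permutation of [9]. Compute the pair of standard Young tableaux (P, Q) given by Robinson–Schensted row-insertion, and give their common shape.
P = [1, 2, 4, 6, 7] / [3, 8] / [5, 9];  Q = [1, 2, 3, 6, 9] / [4, 5] / [7, 8];  common shape = (5, 2, 2)

Row-insert the values π_1, π_2, … into P one at a time, bumping the leftmost entry strictly greater than the inserted value down to the next row. The recording tableau Q records, in position (i, j), the step at which that cell was added to P.
  Insert 1 (step 1): P = [1];  Q = [1]
  Insert 5 (step 2): P = [1, 5];  Q = [1, 2]
  Insert 9 (step 3): P = [1, 5, 9];  Q = [1, 2, 3]
  Insert 3 (step 4): P = [1, 3, 9] / [5];  Q = [1, 2, 3] / [4]
  Insert 4 (step 5): P = [1, 3, 4] / [5, 9];  Q = [1, 2, 3] / [4, 5]
  Insert 8 (step 6): P = [1, 3, 4, 8] / [5, 9];  Q = [1, 2, 3, 6] / [4, 5]
  Insert 2 (step 7): P = [1, 2, 4, 8] / [3, 9] / [5];  Q = [1, 2, 3, 6] / [4, 5] / [7]
  Insert 6 (step 8): P = [1, 2, 4, 6] / [3, 8] / [5, 9];  Q = [1, 2, 3, 6] / [4, 5] / [7, 8]
  Insert 7 (step 9): P = [1, 2, 4, 6, 7] / [3, 8] / [5, 9];  Q = [1, 2, 3, 6, 9] / [4, 5] / [7, 8]
Final shape: (5, 2, 2).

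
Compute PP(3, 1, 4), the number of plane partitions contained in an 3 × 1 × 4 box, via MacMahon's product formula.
PP(3, 1, 4) = 35

Evaluate the triple product over i = 1..3, j = 1..1, k = 1..4. The factors are (2/1) · (3/2) · (4/3) · (5/4) · (3/2) · (4/3) · (5/4) · (6/5) · … (12 factors total). The numerators and denominators telescope so the product is an integer; carrying out the multiplication exactly gives PP(3, 1, 4) = 35.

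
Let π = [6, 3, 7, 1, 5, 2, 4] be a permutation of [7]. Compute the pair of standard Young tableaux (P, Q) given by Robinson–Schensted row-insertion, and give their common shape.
P = [1, 2, 4] / [3, 5] / [6, 7];  Q = [1, 3, 7] / [2, 5] / [4, 6];  common shape = (3, 2, 2)

Row-insert the values π_1, π_2, … into P one at a time, bumping the leftmost entry strictly greater than the inserted value down to the next row. The recording tableau Q records, in position (i, j), the step at which that cell was added to P.
  Insert 6 (step 1): P = [6];  Q = [1]
  Insert 3 (step 2): P = [3] / [6];  Q = [1] / [2]
  Insert 7 (step 3): P = [3, 7] / [6];  Q = [1, 3] / [2]
  Insert 1 (step 4): P = [1, 7] / [3] / [6];  Q = [1, 3] / [2] / [4]
  Insert 5 (step 5): P = [1, 5] / [3, 7] / [6];  Q = [1, 3] / [2, 5] / [4]
  Insert 2 (step 6): P = [1, 2] / [3, 5] / [6, 7];  Q = [1, 3] / [2, 5] / [4, 6]
  Insert 4 (step 7): P = [1, 2, 4] / [3, 5] / [6, 7];  Q = [1, 3, 7] / [2, 5] / [4, 6]
Final shape: (3, 2, 2).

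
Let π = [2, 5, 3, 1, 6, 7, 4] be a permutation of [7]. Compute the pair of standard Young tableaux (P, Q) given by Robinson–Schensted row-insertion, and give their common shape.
P = [1, 3, 4, 7] / [2, 6] / [5];  Q = [1, 2, 5, 6] / [3, 7] / [4];  common shape = (4, 2, 1)

Row-insert the values π_1, π_2, … into P one at a time, bumping the leftmost entry strictly greater than the inserted value down to the next row. The recording tableau Q records, in position (i, j), the step at which that cell was added to P.
  Insert 2 (step 1): P = [2];  Q = [1]
  Insert 5 (step 2): P = [2, 5];  Q = [1, 2]
  Insert 3 (step 3): P = [2, 3] / [5];  Q = [1, 2] / [3]
  Insert 1 (step 4): P = [1, 3] / [2] / [5];  Q = [1, 2] / [3] / [4]
  Insert 6 (step 5): P = [1, 3, 6] / [2] / [5];  Q = [1, 2, 5] / [3] / [4]
  Insert 7 (step 6): P = [1, 3, 6, 7] / [2] / [5];  Q = [1, 2, 5, 6] / [3] / [4]
  Insert 4 (step 7): P = [1, 3, 4, 7] / [2, 6] / [5];  Q = [1, 2, 5, 6] / [3, 7] / [4]
Final shape: (4, 2, 1).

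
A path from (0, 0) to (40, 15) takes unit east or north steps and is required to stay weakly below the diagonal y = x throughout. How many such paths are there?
Number of paths = 7546151552940

By the reflection principle (André's argument), the number of monotone paths to (40, 15) with n ≤ m that never go above y = x is C(55, 40) − C(55, 41) = 11899700525790 − 4353548972850 = 7546151552940.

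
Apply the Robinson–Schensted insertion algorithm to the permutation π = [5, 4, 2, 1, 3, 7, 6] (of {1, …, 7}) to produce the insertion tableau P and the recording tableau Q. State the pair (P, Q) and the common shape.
P = [1, 3, 6] / [2, 7] / [4] / [5];  Q = [1, 5, 6] / [2, 7] / [3] / [4];  common shape = (3, 2, 1, 1)

Row-insert the values π_1, π_2, … into P one at a time, bumping the leftmost entry strictly greater than the inserted value down to the next row. The recording tableau Q records, in position (i, j), the step at which that cell was added to P.
  Insert 5 (step 1): P = [5];  Q = [1]
  Insert 4 (step 2): P = [4] / [5];  Q = [1] / [2]
  Insert 2 (step 3): P = [2] / [4] / [5];  Q = [1] / [2] / [3]
  Insert 1 (step 4): P = [1] / [2] / [4] / [5];  Q = [1] / [2] / [3] / [4]
  Insert 3 (step 5): P = [1, 3] / [2] / [4] / [5];  Q = [1, 5] / [2] / [3] / [4]
  Insert 7 (step 6): P = [1, 3, 7] / [2] / [4] / [5];  Q = [1, 5, 6] / [2] / [3] / [4]
  Insert 6 (step 7): P = [1, 3, 6] / [2, 7] / [4] / [5];  Q = [1, 5, 6] / [2, 7] / [3] / [4]
Final shape: (3, 2, 1, 1).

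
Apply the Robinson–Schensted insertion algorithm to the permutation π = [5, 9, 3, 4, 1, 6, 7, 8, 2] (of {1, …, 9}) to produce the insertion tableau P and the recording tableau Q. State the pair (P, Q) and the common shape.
P = [1, 2, 6, 7, 8] / [3, 4] / [5, 9];  Q = [1, 2, 6, 7, 8] / [3, 4] / [5, 9];  common shape = (5, 2, 2)

Row-insert the values π_1, π_2, … into P one at a time, bumping the leftmost entry strictly greater than the inserted value down to the next row. The recording tableau Q records, in position (i, j), the step at which that cell was added to P.
  Insert 5 (step 1): P = [5];  Q = [1]
  Insert 9 (step 2): P = [5, 9];  Q = [1, 2]
  Insert 3 (step 3): P = [3, 9] / [5];  Q = [1, 2] / [3]
  Insert 4 (step 4): P = [3, 4] / [5, 9];  Q = [1, 2] / [3, 4]
  Insert 1 (step 5): P = [1, 4] / [3, 9] / [5];  Q = [1, 2] / [3, 4] / [5]
  Insert 6 (step 6): P = [1, 4, 6] / [3, 9] / [5];  Q = [1, 2, 6] / [3, 4] / [5]
  Insert 7 (step 7): P = [1, 4, 6, 7] / [3, 9] / [5];  Q = [1, 2, 6, 7] / [3, 4] / [5]
  Insert 8 (step 8): P = [1, 4, 6, 7, 8] / [3, 9] / [5];  Q = [1, 2, 6, 7, 8] / [3, 4] / [5]
  Insert 2 (step 9): P = [1, 2, 6, 7, 8] / [3, 4] / [5, 9];  Q = [1, 2, 6, 7, 8] / [3, 4] / [5, 9]
Final shape: (5, 2, 2).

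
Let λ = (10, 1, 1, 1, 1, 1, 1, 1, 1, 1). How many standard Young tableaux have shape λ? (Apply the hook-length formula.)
# SYT of shape (10, 1, 1, 1, 1, 1, 1, 1, 1, 1) = 48620

Hook-length formula: f^λ = n! / Π hook(c), product over all cells c of the Young diagram. For λ = (10, 1, 1, 1, 1, 1, 1, 1, 1, 1), n = 19 boxes. Hook lengths by row (left-to-right, top-to-bottom): [19, 9, 8, 7, 6, 5, 4, 3, 2, 1]; [9]; [8]; [7]; [6]; [5]; [4]; [3]; [2]; [1]. Product of hooks = 2501955993600. So f^λ = 19! / 2501955993600 = 121645100408832000 / 2501955993600 = 48620.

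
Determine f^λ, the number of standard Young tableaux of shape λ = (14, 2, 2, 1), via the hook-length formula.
# SYT of shape (14, 2, 2, 1) = 41496

Hook-length formula: f^λ = n! / Π hook(c), product over all cells c of the Young diagram. For λ = (14, 2, 2, 1), n = 19 boxes. Hook lengths by row (left-to-right, top-to-bottom): [17, 15, 12, 11, 10, 9, 8, 7, 6, 5, 4, 3, 2, 1]; [4, 2]; [3, 1]; [1]. Product of hooks = 2931489792000. So f^λ = 19! / 2931489792000 = 121645100408832000 / 2931489792000 = 41496.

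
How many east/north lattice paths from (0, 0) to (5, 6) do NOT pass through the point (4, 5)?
Number of paths = 210

Total paths from (0, 0) to (5, 6): C(11, 5) = 462. Paths through (4, 5): (paths (0, 0) → (4, 5)) × (paths (4, 5) → (5, 6)) = C(9, 4) · C(2, 1) = 126 · 2 = 252. Avoidance count = 462 − 252 = 210.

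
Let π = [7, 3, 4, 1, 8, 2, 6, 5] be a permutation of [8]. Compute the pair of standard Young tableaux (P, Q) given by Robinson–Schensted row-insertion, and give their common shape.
P = [1, 2, 5] / [3, 4, 6] / [7, 8];  Q = [1, 3, 5] / [2, 6, 7] / [4, 8];  common shape = (3, 3, 2)

Row-insert the values π_1, π_2, … into P one at a time, bumping the leftmost entry strictly greater than the inserted value down to the next row. The recording tableau Q records, in position (i, j), the step at which that cell was added to P.
  Insert 7 (step 1): P = [7];  Q = [1]
  Insert 3 (step 2): P = [3] / [7];  Q = [1] / [2]
  Insert 4 (step 3): P = [3, 4] / [7];  Q = [1, 3] / [2]
  Insert 1 (step 4): P = [1, 4] / [3] / [7];  Q = [1, 3] / [2] / [4]
  Insert 8 (step 5): P = [1, 4, 8] / [3] / [7];  Q = [1, 3, 5] / [2] / [4]
  Insert 2 (step 6): P = [1, 2, 8] / [3, 4] / [7];  Q = [1, 3, 5] / [2, 6] / [4]
  Insert 6 (step 7): P = [1, 2, 6] / [3, 4, 8] / [7];  Q = [1, 3, 5] / [2, 6, 7] / [4]
  Insert 5 (step 8): P = [1, 2, 5] / [3, 4, 6] / [7, 8];  Q = [1, 3, 5] / [2, 6, 7] / [4, 8]
Final shape: (3, 3, 2).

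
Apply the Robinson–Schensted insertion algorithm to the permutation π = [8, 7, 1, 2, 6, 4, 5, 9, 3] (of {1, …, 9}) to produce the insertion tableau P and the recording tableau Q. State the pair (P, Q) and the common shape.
P = [1, 2, 3, 5, 9] / [4] / [6] / [7] / [8];  Q = [1, 4, 5, 7, 8] / [2] / [3] / [6] / [9];  common shape = (5, 1, 1, 1, 1)

Row-insert the values π_1, π_2, … into P one at a time, bumping the leftmost entry strictly greater than the inserted value down to the next row. The recording tableau Q records, in position (i, j), the step at which that cell was added to P.
  Insert 8 (step 1): P = [8];  Q = [1]
  Insert 7 (step 2): P = [7] / [8];  Q = [1] / [2]
  Insert 1 (step 3): P = [1] / [7] / [8];  Q = [1] / [2] / [3]
  Insert 2 (step 4): P = [1, 2] / [7] / [8];  Q = [1, 4] / [2] / [3]
  Insert 6 (step 5): P = [1, 2, 6] / [7] / [8];  Q = [1, 4, 5] / [2] / [3]
  Insert 4 (step 6): P = [1, 2, 4] / [6] / [7] / [8];  Q = [1, 4, 5] / [2] / [3] / [6]
  Insert 5 (step 7): P = [1, 2, 4, 5] / [6] / [7] / [8];  Q = [1, 4, 5, 7] / [2] / [3] / [6]
  Insert 9 (step 8): P = [1, 2, 4, 5, 9] / [6] / [7] / [8];  Q = [1, 4, 5, 7, 8] / [2] / [3] / [6]
  Insert 3 (step 9): P = [1, 2, 3, 5, 9] / [4] / [6] / [7] / [8];  Q = [1, 4, 5, 7, 8] / [2] / [3] / [6] / [9]
Final shape: (5, 1, 1, 1, 1).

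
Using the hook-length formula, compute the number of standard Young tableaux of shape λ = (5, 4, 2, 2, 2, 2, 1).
# SYT of shape (5, 4, 2, 2, 2, 2, 1) = 4950400

Hook-length formula: f^λ = n! / Π hook(c), product over all cells c of the Young diagram. For λ = (5, 4, 2, 2, 2, 2, 1), n = 18 boxes. Hook lengths by row (left-to-right, top-to-bottom): [11, 9, 4, 3, 1]; [9, 7, 2, 1]; [6, 4]; [5, 3]; [4, 2]; [3, 1]; [1]. Product of hooks = 1293304320. So f^λ = 18! / 1293304320 = 6402373705728000 / 1293304320 = 4950400.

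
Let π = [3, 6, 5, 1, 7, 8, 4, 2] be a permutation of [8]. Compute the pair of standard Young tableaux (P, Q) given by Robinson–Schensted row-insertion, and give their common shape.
P = [1, 2, 7, 8] / [3, 4] / [5] / [6];  Q = [1, 2, 5, 6] / [3, 7] / [4] / [8];  common shape = (4, 2, 1, 1)

Row-insert the values π_1, π_2, … into P one at a time, bumping the leftmost entry strictly greater than the inserted value down to the next row. The recording tableau Q records, in position (i, j), the step at which that cell was added to P.
  Insert 3 (step 1): P = [3];  Q = [1]
  Insert 6 (step 2): P = [3, 6];  Q = [1, 2]
  Insert 5 (step 3): P = [3, 5] / [6];  Q = [1, 2] / [3]
  Insert 1 (step 4): P = [1, 5] / [3] / [6];  Q = [1, 2] / [3] / [4]
  Insert 7 (step 5): P = [1, 5, 7] / [3] / [6];  Q = [1, 2, 5] / [3] / [4]
  Insert 8 (step 6): P = [1, 5, 7, 8] / [3] / [6];  Q = [1, 2, 5, 6] / [3] / [4]
  Insert 4 (step 7): P = [1, 4, 7, 8] / [3, 5] / [6];  Q = [1, 2, 5, 6] / [3, 7] / [4]
  Insert 2 (step 8): P = [1, 2, 7, 8] / [3, 4] / [5] / [6];  Q = [1, 2, 5, 6] / [3, 7] / [4] / [8]
Final shape: (4, 2, 1, 1).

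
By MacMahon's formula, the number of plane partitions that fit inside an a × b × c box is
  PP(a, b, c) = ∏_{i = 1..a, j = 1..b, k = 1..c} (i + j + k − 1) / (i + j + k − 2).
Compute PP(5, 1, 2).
PP(5, 1, 2) = 21

Evaluate the triple product over i = 1..5, j = 1..1, k = 1..2. The factors are (2/1) · (3/2) · (3/2) · (4/3) · (4/3) · (5/4) · (5/4) · (6/5) · … (10 factors total). The numerators and denominators telescope so the product is an integer; carrying out the multiplication exactly gives PP(5, 1, 2) = 21.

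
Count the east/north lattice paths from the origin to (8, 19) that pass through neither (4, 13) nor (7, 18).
Number of paths = 1025435

Inclusion–exclusion. Total paths: C(27, 8) = 2220075. Through P₁: C(17, 4)·C(10, 4) = 499800. Through P₂: C(25, 7)·C(2, 1) = 961400. Since P₁ is strictly southwest of P₂, a monotone path through both must visit P₁ then P₂; paths through both = C(17, 4)·C(8, 3)·C(2, 1) = 266560. Avoid both = 2220075 − 499800 − 961400 + 266560 = 1025435.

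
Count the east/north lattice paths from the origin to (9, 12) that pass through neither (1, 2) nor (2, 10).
Number of paths = 161252

Inclusion–exclusion. Total paths: C(21, 9) = 293930. Through P₁: C(3, 1)·C(18, 8) = 131274. Through P₂: C(12, 2)·C(9, 7) = 2376. Since P₁ is strictly southwest of P₂, a monotone path through both must visit P₁ then P₂; paths through both = C(3, 1)·C(9, 1)·C(9, 7) = 972. Avoid both = 293930 − 131274 − 2376 + 972 = 161252.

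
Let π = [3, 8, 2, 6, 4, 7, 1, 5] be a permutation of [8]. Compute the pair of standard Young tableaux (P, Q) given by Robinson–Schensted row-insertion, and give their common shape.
P = [1, 4, 5] / [2, 6, 7] / [3] / [8];  Q = [1, 2, 6] / [3, 4, 8] / [5] / [7];  common shape = (3, 3, 1, 1)

Row-insert the values π_1, π_2, … into P one at a time, bumping the leftmost entry strictly greater than the inserted value down to the next row. The recording tableau Q records, in position (i, j), the step at which that cell was added to P.
  Insert 3 (step 1): P = [3];  Q = [1]
  Insert 8 (step 2): P = [3, 8];  Q = [1, 2]
  Insert 2 (step 3): P = [2, 8] / [3];  Q = [1, 2] / [3]
  Insert 6 (step 4): P = [2, 6] / [3, 8];  Q = [1, 2] / [3, 4]
  Insert 4 (step 5): P = [2, 4] / [3, 6] / [8];  Q = [1, 2] / [3, 4] / [5]
  Insert 7 (step 6): P = [2, 4, 7] / [3, 6] / [8];  Q = [1, 2, 6] / [3, 4] / [5]
  Insert 1 (step 7): P = [1, 4, 7] / [2, 6] / [3] / [8];  Q = [1, 2, 6] / [3, 4] / [5] / [7]
  Insert 5 (step 8): P = [1, 4, 5] / [2, 6, 7] / [3] / [8];  Q = [1, 2, 6] / [3, 4, 8] / [5] / [7]
Final shape: (3, 3, 1, 1).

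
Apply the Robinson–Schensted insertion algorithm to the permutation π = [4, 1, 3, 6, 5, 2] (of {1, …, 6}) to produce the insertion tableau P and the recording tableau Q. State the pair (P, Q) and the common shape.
P = [1, 2, 5] / [3, 6] / [4];  Q = [1, 3, 4] / [2, 5] / [6];  common shape = (3, 2, 1)

Row-insert the values π_1, π_2, … into P one at a time, bumping the leftmost entry strictly greater than the inserted value down to the next row. The recording tableau Q records, in position (i, j), the step at which that cell was added to P.
  Insert 4 (step 1): P = [4];  Q = [1]
  Insert 1 (step 2): P = [1] / [4];  Q = [1] / [2]
  Insert 3 (step 3): P = [1, 3] / [4];  Q = [1, 3] / [2]
  Insert 6 (step 4): P = [1, 3, 6] / [4];  Q = [1, 3, 4] / [2]
  Insert 5 (step 5): P = [1, 3, 5] / [4, 6];  Q = [1, 3, 4] / [2, 5]
  Insert 2 (step 6): P = [1, 2, 5] / [3, 6] / [4];  Q = [1, 3, 4] / [2, 5] / [6]
Final shape: (3, 2, 1).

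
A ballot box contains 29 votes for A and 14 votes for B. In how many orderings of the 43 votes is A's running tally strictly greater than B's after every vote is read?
Strict-lead orderings = 27341497800

Total orderings of the 43 votes with 29 for A: C(43, 29) = 78378960360. By the Bertrand ballot formula (Cycle Lemma / reflection principle), the number of orderings in which A is strictly ahead of B throughout is (p − q)/(p + q) · C(p + q, p) = (29 − 14)/(29 + 14) · 78378960360 = 27341497800.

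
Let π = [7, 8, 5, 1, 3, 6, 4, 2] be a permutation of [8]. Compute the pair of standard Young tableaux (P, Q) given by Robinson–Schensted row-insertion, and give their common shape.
P = [1, 2, 4] / [3, 6] / [5, 8] / [7];  Q = [1, 2, 6] / [3, 5] / [4, 7] / [8];  common shape = (3, 2, 2, 1)

Row-insert the values π_1, π_2, … into P one at a time, bumping the leftmost entry strictly greater than the inserted value down to the next row. The recording tableau Q records, in position (i, j), the step at which that cell was added to P.
  Insert 7 (step 1): P = [7];  Q = [1]
  Insert 8 (step 2): P = [7, 8];  Q = [1, 2]
  Insert 5 (step 3): P = [5, 8] / [7];  Q = [1, 2] / [3]
  Insert 1 (step 4): P = [1, 8] / [5] / [7];  Q = [1, 2] / [3] / [4]
  Insert 3 (step 5): P = [1, 3] / [5, 8] / [7];  Q = [1, 2] / [3, 5] / [4]
  Insert 6 (step 6): P = [1, 3, 6] / [5, 8] / [7];  Q = [1, 2, 6] / [3, 5] / [4]
  Insert 4 (step 7): P = [1, 3, 4] / [5, 6] / [7, 8];  Q = [1, 2, 6] / [3, 5] / [4, 7]
  Insert 2 (step 8): P = [1, 2, 4] / [3, 6] / [5, 8] / [7];  Q = [1, 2, 6] / [3, 5] / [4, 7] / [8]
Final shape: (3, 2, 2, 1).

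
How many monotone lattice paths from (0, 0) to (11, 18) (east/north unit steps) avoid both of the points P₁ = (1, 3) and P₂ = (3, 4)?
Number of paths = 14167540

Inclusion–exclusion. Total paths: C(29, 11) = 34597290. Through P₁: C(4, 1)·C(25, 10) = 13075040. Through P₂: C(7, 3)·C(22, 8) = 11191950. Since P₁ is strictly southwest of P₂, a monotone path through both must visit P₁ then P₂; paths through both = C(4, 1)·C(3, 2)·C(22, 8) = 3837240. Avoid both = 34597290 − 13075040 − 11191950 + 3837240 = 14167540.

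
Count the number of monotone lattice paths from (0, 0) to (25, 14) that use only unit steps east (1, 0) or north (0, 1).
Number of paths = 15084504396

A monotone lattice path from (0, 0) to (25, 14) consists of 25 east steps and 14 north steps in some order, so it is determined by which 25 of the 39 steps are east. The count is C(39, 25) = 15084504396.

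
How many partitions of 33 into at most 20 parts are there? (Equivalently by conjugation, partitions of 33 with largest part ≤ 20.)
p(33, parts ≤ 20) = 9871

Use the recurrence p(n, m) = p(n, m−1) + p(n−m, m): either the largest part is < m (count p(n, m−1)) or the largest part is exactly m (remove one copy of m, count p(n−m, m)). With p(0, ·) = 1 this gives p(33, parts ≤ 20) = 9871. (By conjugating Young diagrams, this also counts partitions of 33 into at most 20 parts.)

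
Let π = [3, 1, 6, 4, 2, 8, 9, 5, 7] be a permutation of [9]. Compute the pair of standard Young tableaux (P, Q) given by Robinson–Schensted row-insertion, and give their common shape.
P = [1, 2, 5, 7] / [3, 4, 8, 9] / [6];  Q = [1, 3, 6, 7] / [2, 4, 8, 9] / [5];  common shape = (4, 4, 1)

Row-insert the values π_1, π_2, … into P one at a time, bumping the leftmost entry strictly greater than the inserted value down to the next row. The recording tableau Q records, in position (i, j), the step at which that cell was added to P.
  Insert 3 (step 1): P = [3];  Q = [1]
  Insert 1 (step 2): P = [1] / [3];  Q = [1] / [2]
  Insert 6 (step 3): P = [1, 6] / [3];  Q = [1, 3] / [2]
  Insert 4 (step 4): P = [1, 4] / [3, 6];  Q = [1, 3] / [2, 4]
  Insert 2 (step 5): P = [1, 2] / [3, 4] / [6];  Q = [1, 3] / [2, 4] / [5]
  Insert 8 (step 6): P = [1, 2, 8] / [3, 4] / [6];  Q = [1, 3, 6] / [2, 4] / [5]
  Insert 9 (step 7): P = [1, 2, 8, 9] / [3, 4] / [6];  Q = [1, 3, 6, 7] / [2, 4] / [5]
  Insert 5 (step 8): P = [1, 2, 5, 9] / [3, 4, 8] / [6];  Q = [1, 3, 6, 7] / [2, 4, 8] / [5]
  Insert 7 (step 9): P = [1, 2, 5, 7] / [3, 4, 8, 9] / [6];  Q = [1, 3, 6, 7] / [2, 4, 8, 9] / [5]
Final shape: (4, 4, 1).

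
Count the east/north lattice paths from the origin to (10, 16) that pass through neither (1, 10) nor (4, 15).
Number of paths = 5233860

Inclusion–exclusion. Total paths: C(26, 10) = 5311735. Through P₁: C(11, 1)·C(15, 9) = 55055. Through P₂: C(19, 4)·C(7, 6) = 27132. Since P₁ is strictly southwest of P₂, a monotone path through both must visit P₁ then P₂; paths through both = C(11, 1)·C(8, 3)·C(7, 6) = 4312. Avoid both = 5311735 − 55055 − 27132 + 4312 = 5233860.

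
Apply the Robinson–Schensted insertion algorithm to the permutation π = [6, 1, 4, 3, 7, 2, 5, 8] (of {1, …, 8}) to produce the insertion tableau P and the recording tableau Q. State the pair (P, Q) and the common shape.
P = [1, 2, 5, 8] / [3, 7] / [4] / [6];  Q = [1, 3, 5, 8] / [2, 7] / [4] / [6];  common shape = (4, 2, 1, 1)

Row-insert the values π_1, π_2, … into P one at a time, bumping the leftmost entry strictly greater than the inserted value down to the next row. The recording tableau Q records, in position (i, j), the step at which that cell was added to P.
  Insert 6 (step 1): P = [6];  Q = [1]
  Insert 1 (step 2): P = [1] / [6];  Q = [1] / [2]
  Insert 4 (step 3): P = [1, 4] / [6];  Q = [1, 3] / [2]
  Insert 3 (step 4): P = [1, 3] / [4] / [6];  Q = [1, 3] / [2] / [4]
  Insert 7 (step 5): P = [1, 3, 7] / [4] / [6];  Q = [1, 3, 5] / [2] / [4]
  Insert 2 (step 6): P = [1, 2, 7] / [3] / [4] / [6];  Q = [1, 3, 5] / [2] / [4] / [6]
  Insert 5 (step 7): P = [1, 2, 5] / [3, 7] / [4] / [6];  Q = [1, 3, 5] / [2, 7] / [4] / [6]
  Insert 8 (step 8): P = [1, 2, 5, 8] / [3, 7] / [4] / [6];  Q = [1, 3, 5, 8] / [2, 7] / [4] / [6]
Final shape: (4, 2, 1, 1).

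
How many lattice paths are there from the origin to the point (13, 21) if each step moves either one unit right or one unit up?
Number of paths = 927983760

A monotone lattice path from (0, 0) to (13, 21) consists of 13 east steps and 21 north steps in some order, so it is determined by which 13 of the 34 steps are east. The count is C(34, 13) = 927983760.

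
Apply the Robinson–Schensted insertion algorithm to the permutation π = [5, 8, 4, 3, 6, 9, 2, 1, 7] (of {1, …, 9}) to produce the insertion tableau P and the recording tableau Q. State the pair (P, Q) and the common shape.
P = [1, 6, 7] / [2, 8, 9] / [3] / [4] / [5];  Q = [1, 2, 6] / [3, 5, 9] / [4] / [7] / [8];  common shape = (3, 3, 1, 1, 1)

Row-insert the values π_1, π_2, … into P one at a time, bumping the leftmost entry strictly greater than the inserted value down to the next row. The recording tableau Q records, in position (i, j), the step at which that cell was added to P.
  Insert 5 (step 1): P = [5];  Q = [1]
  Insert 8 (step 2): P = [5, 8];  Q = [1, 2]
  Insert 4 (step 3): P = [4, 8] / [5];  Q = [1, 2] / [3]
  Insert 3 (step 4): P = [3, 8] / [4] / [5];  Q = [1, 2] / [3] / [4]
  Insert 6 (step 5): P = [3, 6] / [4, 8] / [5];  Q = [1, 2] / [3, 5] / [4]
  Insert 9 (step 6): P = [3, 6, 9] / [4, 8] / [5];  Q = [1, 2, 6] / [3, 5] / [4]
  Insert 2 (step 7): P = [2, 6, 9] / [3, 8] / [4] / [5];  Q = [1, 2, 6] / [3, 5] / [4] / [7]
  Insert 1 (step 8): P = [1, 6, 9] / [2, 8] / [3] / [4] / [5];  Q = [1, 2, 6] / [3, 5] / [4] / [7] / [8]
  Insert 7 (step 9): P = [1, 6, 7] / [2, 8, 9] / [3] / [4] / [5];  Q = [1, 2, 6] / [3, 5, 9] / [4] / [7] / [8]
Final shape: (3, 3, 1, 1, 1).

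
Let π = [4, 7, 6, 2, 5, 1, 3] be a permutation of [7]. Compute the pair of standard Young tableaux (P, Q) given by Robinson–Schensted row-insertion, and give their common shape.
P = [1, 3] / [2, 5] / [4, 6] / [7];  Q = [1, 2] / [3, 5] / [4, 7] / [6];  common shape = (2, 2, 2, 1)

Row-insert the values π_1, π_2, … into P one at a time, bumping the leftmost entry strictly greater than the inserted value down to the next row. The recording tableau Q records, in position (i, j), the step at which that cell was added to P.
  Insert 4 (step 1): P = [4];  Q = [1]
  Insert 7 (step 2): P = [4, 7];  Q = [1, 2]
  Insert 6 (step 3): P = [4, 6] / [7];  Q = [1, 2] / [3]
  Insert 2 (step 4): P = [2, 6] / [4] / [7];  Q = [1, 2] / [3] / [4]
  Insert 5 (step 5): P = [2, 5] / [4, 6] / [7];  Q = [1, 2] / [3, 5] / [4]
  Insert 1 (step 6): P = [1, 5] / [2, 6] / [4] / [7];  Q = [1, 2] / [3, 5] / [4] / [6]
  Insert 3 (step 7): P = [1, 3] / [2, 5] / [4, 6] / [7];  Q = [1, 2] / [3, 5] / [4, 7] / [6]
Final shape: (2, 2, 2, 1).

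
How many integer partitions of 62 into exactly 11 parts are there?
p(62, 11 parts) = 91058

Partitions of n into exactly k parts are in bijection with partitions of n − k into at most k parts (subtract 1 from each part). So p(62, exactly 11) = p(51, parts ≤ 11). Computing via the recurrence p(m, j) = p(m, j−1) + p(m−j, j) gives 91058.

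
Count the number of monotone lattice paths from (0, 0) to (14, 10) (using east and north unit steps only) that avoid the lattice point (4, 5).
Number of paths = 1582878

Total paths from (0, 0) to (14, 10): C(24, 14) = 1961256. Paths through (4, 5): (paths (0, 0) → (4, 5)) × (paths (4, 5) → (14, 10)) = C(9, 4) · C(15, 10) = 126 · 3003 = 378378. Avoidance count = 1961256 − 378378 = 1582878.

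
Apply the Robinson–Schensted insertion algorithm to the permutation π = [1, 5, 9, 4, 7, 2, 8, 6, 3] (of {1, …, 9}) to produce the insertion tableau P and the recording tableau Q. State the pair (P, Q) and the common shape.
P = [1, 2, 3, 8] / [4, 6] / [5, 7] / [9];  Q = [1, 2, 3, 7] / [4, 5] / [6, 8] / [9];  common shape = (4, 2, 2, 1)

Row-insert the values π_1, π_2, … into P one at a time, bumping the leftmost entry strictly greater than the inserted value down to the next row. The recording tableau Q records, in position (i, j), the step at which that cell was added to P.
  Insert 1 (step 1): P = [1];  Q = [1]
  Insert 5 (step 2): P = [1, 5];  Q = [1, 2]
  Insert 9 (step 3): P = [1, 5, 9];  Q = [1, 2, 3]
  Insert 4 (step 4): P = [1, 4, 9] / [5];  Q = [1, 2, 3] / [4]
  Insert 7 (step 5): P = [1, 4, 7] / [5, 9];  Q = [1, 2, 3] / [4, 5]
  Insert 2 (step 6): P = [1, 2, 7] / [4, 9] / [5];  Q = [1, 2, 3] / [4, 5] / [6]
  Insert 8 (step 7): P = [1, 2, 7, 8] / [4, 9] / [5];  Q = [1, 2, 3, 7] / [4, 5] / [6]
  Insert 6 (step 8): P = [1, 2, 6, 8] / [4, 7] / [5, 9];  Q = [1, 2, 3, 7] / [4, 5] / [6, 8]
  Insert 3 (step 9): P = [1, 2, 3, 8] / [4, 6] / [5, 7] / [9];  Q = [1, 2, 3, 7] / [4, 5] / [6, 8] / [9]
Final shape: (4, 2, 2, 1).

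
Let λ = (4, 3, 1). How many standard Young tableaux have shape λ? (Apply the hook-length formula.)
# SYT of shape (4, 3, 1) = 70

Hook-length formula: f^λ = n! / Π hook(c), product over all cells c of the Young diagram. For λ = (4, 3, 1), n = 8 boxes. Hook lengths by row (left-to-right, top-to-bottom): [6, 4, 3, 1]; [4, 2, 1]; [1]. Product of hooks = 576. So f^λ = 8! / 576 = 40320 / 576 = 70.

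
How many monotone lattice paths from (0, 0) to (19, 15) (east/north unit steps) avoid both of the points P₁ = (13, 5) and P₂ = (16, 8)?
Number of paths = 1719661656

Inclusion–exclusion. Total paths: C(34, 19) = 1855967520. Through P₁: C(18, 13)·C(16, 6) = 68612544. Through P₂: C(24, 16)·C(10, 3) = 88256520. Since P₁ is strictly southwest of P₂, a monotone path through both must visit P₁ then P₂; paths through both = C(18, 13)·C(6, 3)·C(10, 3) = 20563200. Avoid both = 1855967520 − 68612544 − 88256520 + 20563200 = 1719661656.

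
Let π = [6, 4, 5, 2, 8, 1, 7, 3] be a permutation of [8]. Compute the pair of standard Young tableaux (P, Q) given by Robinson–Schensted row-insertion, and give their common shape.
P = [1, 3, 7] / [2, 5] / [4, 8] / [6];  Q = [1, 3, 5] / [2, 7] / [4, 8] / [6];  common shape = (3, 2, 2, 1)

Row-insert the values π_1, π_2, … into P one at a time, bumping the leftmost entry strictly greater than the inserted value down to the next row. The recording tableau Q records, in position (i, j), the step at which that cell was added to P.
  Insert 6 (step 1): P = [6];  Q = [1]
  Insert 4 (step 2): P = [4] / [6];  Q = [1] / [2]
  Insert 5 (step 3): P = [4, 5] / [6];  Q = [1, 3] / [2]
  Insert 2 (step 4): P = [2, 5] / [4] / [6];  Q = [1, 3] / [2] / [4]
  Insert 8 (step 5): P = [2, 5, 8] / [4] / [6];  Q = [1, 3, 5] / [2] / [4]
  Insert 1 (step 6): P = [1, 5, 8] / [2] / [4] / [6];  Q = [1, 3, 5] / [2] / [4] / [6]
  Insert 7 (step 7): P = [1, 5, 7] / [2, 8] / [4] / [6];  Q = [1, 3, 5] / [2, 7] / [4] / [6]
  Insert 3 (step 8): P = [1, 3, 7] / [2, 5] / [4, 8] / [6];  Q = [1, 3, 5] / [2, 7] / [4, 8] / [6]
Final shape: (3, 2, 2, 1).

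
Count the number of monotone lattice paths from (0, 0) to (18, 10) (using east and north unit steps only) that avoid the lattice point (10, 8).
Number of paths = 11154000

Total paths from (0, 0) to (18, 10): C(28, 18) = 13123110. Paths through (10, 8): (paths (0, 0) → (10, 8)) × (paths (10, 8) → (18, 10)) = C(18, 10) · C(10, 8) = 43758 · 45 = 1969110. Avoidance count = 13123110 − 1969110 = 11154000.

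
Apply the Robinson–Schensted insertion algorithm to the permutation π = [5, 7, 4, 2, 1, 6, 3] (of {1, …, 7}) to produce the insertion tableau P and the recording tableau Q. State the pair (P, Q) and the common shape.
P = [1, 3] / [2, 6] / [4, 7] / [5];  Q = [1, 2] / [3, 6] / [4, 7] / [5];  common shape = (2, 2, 2, 1)

Row-insert the values π_1, π_2, … into P one at a time, bumping the leftmost entry strictly greater than the inserted value down to the next row. The recording tableau Q records, in position (i, j), the step at which that cell was added to P.
  Insert 5 (step 1): P = [5];  Q = [1]
  Insert 7 (step 2): P = [5, 7];  Q = [1, 2]
  Insert 4 (step 3): P = [4, 7] / [5];  Q = [1, 2] / [3]
  Insert 2 (step 4): P = [2, 7] / [4] / [5];  Q = [1, 2] / [3] / [4]
  Insert 1 (step 5): P = [1, 7] / [2] / [4] / [5];  Q = [1, 2] / [3] / [4] / [5]
  Insert 6 (step 6): P = [1, 6] / [2, 7] / [4] / [5];  Q = [1, 2] / [3, 6] / [4] / [5]
  Insert 3 (step 7): P = [1, 3] / [2, 6] / [4, 7] / [5];  Q = [1, 2] / [3, 6] / [4, 7] / [5]
Final shape: (2, 2, 2, 1).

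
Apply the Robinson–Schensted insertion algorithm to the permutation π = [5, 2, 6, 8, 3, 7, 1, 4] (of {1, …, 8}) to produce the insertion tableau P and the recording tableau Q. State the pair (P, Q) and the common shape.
P = [1, 3, 4] / [2, 6, 7] / [5, 8];  Q = [1, 3, 4] / [2, 5, 6] / [7, 8];  common shape = (3, 3, 2)

Row-insert the values π_1, π_2, … into P one at a time, bumping the leftmost entry strictly greater than the inserted value down to the next row. The recording tableau Q records, in position (i, j), the step at which that cell was added to P.
  Insert 5 (step 1): P = [5];  Q = [1]
  Insert 2 (step 2): P = [2] / [5];  Q = [1] / [2]
  Insert 6 (step 3): P = [2, 6] / [5];  Q = [1, 3] / [2]
  Insert 8 (step 4): P = [2, 6, 8] / [5];  Q = [1, 3, 4] / [2]
  Insert 3 (step 5): P = [2, 3, 8] / [5, 6];  Q = [1, 3, 4] / [2, 5]
  Insert 7 (step 6): P = [2, 3, 7] / [5, 6, 8];  Q = [1, 3, 4] / [2, 5, 6]
  Insert 1 (step 7): P = [1, 3, 7] / [2, 6, 8] / [5];  Q = [1, 3, 4] / [2, 5, 6] / [7]
  Insert 4 (step 8): P = [1, 3, 4] / [2, 6, 7] / [5, 8];  Q = [1, 3, 4] / [2, 5, 6] / [7, 8]
Final shape: (3, 3, 2).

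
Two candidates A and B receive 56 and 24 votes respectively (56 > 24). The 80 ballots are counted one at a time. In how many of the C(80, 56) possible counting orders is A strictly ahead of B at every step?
Strict-lead orderings = 64895309128839963280

Total orderings of the 80 votes with 56 for A: C(80, 56) = 162238272822099908200. By the Bertrand ballot formula (Cycle Lemma / reflection principle), the number of orderings in which A is strictly ahead of B throughout is (p − q)/(p + q) · C(p + q, p) = (56 − 24)/(56 + 24) · 162238272822099908200 = 64895309128839963280.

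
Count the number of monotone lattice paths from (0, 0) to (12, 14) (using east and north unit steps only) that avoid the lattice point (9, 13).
Number of paths = 7668020

Total paths from (0, 0) to (12, 14): C(26, 12) = 9657700. Paths through (9, 13): (paths (0, 0) → (9, 13)) × (paths (9, 13) → (12, 14)) = C(22, 9) · C(4, 3) = 497420 · 4 = 1989680. Avoidance count = 9657700 − 1989680 = 7668020.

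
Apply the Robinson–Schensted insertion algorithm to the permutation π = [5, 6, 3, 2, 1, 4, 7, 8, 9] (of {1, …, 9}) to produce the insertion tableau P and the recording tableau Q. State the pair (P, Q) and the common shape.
P = [1, 4, 7, 8, 9] / [2, 6] / [3] / [5];  Q = [1, 2, 7, 8, 9] / [3, 6] / [4] / [5];  common shape = (5, 2, 1, 1)

Row-insert the values π_1, π_2, … into P one at a time, bumping the leftmost entry strictly greater than the inserted value down to the next row. The recording tableau Q records, in position (i, j), the step at which that cell was added to P.
  Insert 5 (step 1): P = [5];  Q = [1]
  Insert 6 (step 2): P = [5, 6];  Q = [1, 2]
  Insert 3 (step 3): P = [3, 6] / [5];  Q = [1, 2] / [3]
  Insert 2 (step 4): P = [2, 6] / [3] / [5];  Q = [1, 2] / [3] / [4]
  Insert 1 (step 5): P = [1, 6] / [2] / [3] / [5];  Q = [1, 2] / [3] / [4] / [5]
  Insert 4 (step 6): P = [1, 4] / [2, 6] / [3] / [5];  Q = [1, 2] / [3, 6] / [4] / [5]
  Insert 7 (step 7): P = [1, 4, 7] / [2, 6] / [3] / [5];  Q = [1, 2, 7] / [3, 6] / [4] / [5]
  Insert 8 (step 8): P = [1, 4, 7, 8] / [2, 6] / [3] / [5];  Q = [1, 2, 7, 8] / [3, 6] / [4] / [5]
  Insert 9 (step 9): P = [1, 4, 7, 8, 9] / [2, 6] / [3] / [5];  Q = [1, 2, 7, 8, 9] / [3, 6] / [4] / [5]
Final shape: (5, 2, 1, 1).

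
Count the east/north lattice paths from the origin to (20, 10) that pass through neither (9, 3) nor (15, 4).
Number of paths = 21964503

Inclusion–exclusion. Total paths: C(30, 20) = 30045015. Through P₁: C(12, 9)·C(18, 11) = 7001280. Through P₂: C(19, 15)·C(11, 5) = 1790712. Since P₁ is strictly southwest of P₂, a monotone path through both must visit P₁ then P₂; paths through both = C(12, 9)·C(7, 6)·C(11, 5) = 711480. Avoid both = 30045015 − 7001280 − 1790712 + 711480 = 21964503.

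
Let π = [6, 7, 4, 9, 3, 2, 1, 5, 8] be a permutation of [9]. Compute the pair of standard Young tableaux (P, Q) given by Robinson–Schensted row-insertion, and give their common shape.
P = [1, 5, 8] / [2, 7, 9] / [3] / [4] / [6];  Q = [1, 2, 4] / [3, 8, 9] / [5] / [6] / [7];  common shape = (3, 3, 1, 1, 1)

Row-insert the values π_1, π_2, … into P one at a time, bumping the leftmost entry strictly greater than the inserted value down to the next row. The recording tableau Q records, in position (i, j), the step at which that cell was added to P.
  Insert 6 (step 1): P = [6];  Q = [1]
  Insert 7 (step 2): P = [6, 7];  Q = [1, 2]
  Insert 4 (step 3): P = [4, 7] / [6];  Q = [1, 2] / [3]
  Insert 9 (step 4): P = [4, 7, 9] / [6];  Q = [1, 2, 4] / [3]
  Insert 3 (step 5): P = [3, 7, 9] / [4] / [6];  Q = [1, 2, 4] / [3] / [5]
  Insert 2 (step 6): P = [2, 7, 9] / [3] / [4] / [6];  Q = [1, 2, 4] / [3] / [5] / [6]
  Insert 1 (step 7): P = [1, 7, 9] / [2] / [3] / [4] / [6];  Q = [1, 2, 4] / [3] / [5] / [6] / [7]
  Insert 5 (step 8): P = [1, 5, 9] / [2, 7] / [3] / [4] / [6];  Q = [1, 2, 4] / [3, 8] / [5] / [6] / [7]
  Insert 8 (step 9): P = [1, 5, 8] / [2, 7, 9] / [3] / [4] / [6];  Q = [1, 2, 4] / [3, 8, 9] / [5] / [6] / [7]
Final shape: (3, 3, 1, 1, 1).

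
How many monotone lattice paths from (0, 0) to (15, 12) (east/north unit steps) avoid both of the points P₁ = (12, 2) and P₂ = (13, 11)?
Number of paths = 9872132

Inclusion–exclusion. Total paths: C(27, 15) = 17383860. Through P₁: C(14, 12)·C(13, 3) = 26026. Through P₂: C(24, 13)·C(3, 2) = 7488432. Since P₁ is strictly southwest of P₂, a monotone path through both must visit P₁ then P₂; paths through both = C(14, 12)·C(10, 1)·C(3, 2) = 2730. Avoid both = 17383860 − 26026 − 7488432 + 2730 = 9872132.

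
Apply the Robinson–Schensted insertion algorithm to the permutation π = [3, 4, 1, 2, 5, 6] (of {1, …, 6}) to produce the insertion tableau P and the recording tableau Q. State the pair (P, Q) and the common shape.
P = [1, 2, 5, 6] / [3, 4];  Q = [1, 2, 5, 6] / [3, 4];  common shape = (4, 2)

Row-insert the values π_1, π_2, … into P one at a time, bumping the leftmost entry strictly greater than the inserted value down to the next row. The recording tableau Q records, in position (i, j), the step at which that cell was added to P.
  Insert 3 (step 1): P = [3];  Q = [1]
  Insert 4 (step 2): P = [3, 4];  Q = [1, 2]
  Insert 1 (step 3): P = [1, 4] / [3];  Q = [1, 2] / [3]
  Insert 2 (step 4): P = [1, 2] / [3, 4];  Q = [1, 2] / [3, 4]
  Insert 5 (step 5): P = [1, 2, 5] / [3, 4];  Q = [1, 2, 5] / [3, 4]
  Insert 6 (step 6): P = [1, 2, 5, 6] / [3, 4];  Q = [1, 2, 5, 6] / [3, 4]
Final shape: (4, 2).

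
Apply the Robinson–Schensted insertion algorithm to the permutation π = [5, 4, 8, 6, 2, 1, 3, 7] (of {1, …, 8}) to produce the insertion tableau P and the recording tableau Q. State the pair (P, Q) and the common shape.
P = [1, 3, 7] / [2, 6] / [4, 8] / [5];  Q = [1, 3, 8] / [2, 4] / [5, 7] / [6];  common shape = (3, 2, 2, 1)

Row-insert the values π_1, π_2, … into P one at a time, bumping the leftmost entry strictly greater than the inserted value down to the next row. The recording tableau Q records, in position (i, j), the step at which that cell was added to P.
  Insert 5 (step 1): P = [5];  Q = [1]
  Insert 4 (step 2): P = [4] / [5];  Q = [1] / [2]
  Insert 8 (step 3): P = [4, 8] / [5];  Q = [1, 3] / [2]
  Insert 6 (step 4): P = [4, 6] / [5, 8];  Q = [1, 3] / [2, 4]
  Insert 2 (step 5): P = [2, 6] / [4, 8] / [5];  Q = [1, 3] / [2, 4] / [5]
  Insert 1 (step 6): P = [1, 6] / [2, 8] / [4] / [5];  Q = [1, 3] / [2, 4] / [5] / [6]
  Insert 3 (step 7): P = [1, 3] / [2, 6] / [4, 8] / [5];  Q = [1, 3] / [2, 4] / [5, 7] / [6]
  Insert 7 (step 8): P = [1, 3, 7] / [2, 6] / [4, 8] / [5];  Q = [1, 3, 8] / [2, 4] / [5, 7] / [6]
Final shape: (3, 2, 2, 1).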